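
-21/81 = -7/27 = -0.26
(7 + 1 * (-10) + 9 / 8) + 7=41 / 8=5.12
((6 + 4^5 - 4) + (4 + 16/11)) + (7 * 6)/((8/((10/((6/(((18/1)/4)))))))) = 94233/88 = 1070.83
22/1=22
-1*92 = -92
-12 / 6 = -2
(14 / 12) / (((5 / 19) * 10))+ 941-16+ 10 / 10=277933 / 300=926.44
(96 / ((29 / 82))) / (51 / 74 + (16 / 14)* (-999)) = -1359232 / 5713493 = -0.24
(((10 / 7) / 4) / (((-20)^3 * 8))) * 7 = -0.00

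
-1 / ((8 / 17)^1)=-17 / 8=-2.12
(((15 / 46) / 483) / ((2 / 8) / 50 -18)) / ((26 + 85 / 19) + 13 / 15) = -35625 / 29759407601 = -0.00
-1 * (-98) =98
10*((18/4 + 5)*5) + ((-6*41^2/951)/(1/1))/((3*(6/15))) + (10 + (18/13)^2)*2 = 78751708/160719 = 490.00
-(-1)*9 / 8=9 / 8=1.12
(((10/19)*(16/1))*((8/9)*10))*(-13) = -166400/171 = -973.10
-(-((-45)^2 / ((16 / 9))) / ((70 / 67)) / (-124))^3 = -14565218566638375 / 21429355544576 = -679.69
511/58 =8.81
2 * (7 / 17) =14 / 17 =0.82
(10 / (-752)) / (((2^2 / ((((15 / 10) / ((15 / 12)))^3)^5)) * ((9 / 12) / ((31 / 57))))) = -202440757248 / 5450439453125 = -0.04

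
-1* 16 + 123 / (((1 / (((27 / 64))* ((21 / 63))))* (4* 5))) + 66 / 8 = -8813 / 1280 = -6.89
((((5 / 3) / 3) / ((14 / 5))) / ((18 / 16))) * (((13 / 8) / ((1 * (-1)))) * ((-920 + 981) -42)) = -6175 / 1134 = -5.45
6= 6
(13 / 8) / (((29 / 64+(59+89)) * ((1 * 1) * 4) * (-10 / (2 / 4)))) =-13 / 95010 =-0.00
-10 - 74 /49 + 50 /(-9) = -7526 /441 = -17.07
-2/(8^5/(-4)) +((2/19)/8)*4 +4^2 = 1249299/77824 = 16.05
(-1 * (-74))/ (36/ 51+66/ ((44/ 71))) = 2516/ 3645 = 0.69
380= 380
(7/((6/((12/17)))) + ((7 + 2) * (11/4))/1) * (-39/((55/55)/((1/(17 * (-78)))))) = 1739/2312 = 0.75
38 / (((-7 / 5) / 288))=-54720 / 7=-7817.14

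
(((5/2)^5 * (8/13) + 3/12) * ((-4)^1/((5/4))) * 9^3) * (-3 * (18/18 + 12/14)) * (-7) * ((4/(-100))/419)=27451224/52375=524.13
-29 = -29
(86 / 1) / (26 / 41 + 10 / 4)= 7052 / 257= 27.44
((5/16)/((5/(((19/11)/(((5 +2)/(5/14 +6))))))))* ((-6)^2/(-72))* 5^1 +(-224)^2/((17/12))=20770311817/586432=35418.11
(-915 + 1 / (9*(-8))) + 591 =-23329 / 72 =-324.01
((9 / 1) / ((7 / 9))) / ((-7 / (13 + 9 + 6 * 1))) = -324 / 7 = -46.29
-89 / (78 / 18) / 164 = -267 / 2132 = -0.13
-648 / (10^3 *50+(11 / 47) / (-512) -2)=-15593472 / 1203151861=-0.01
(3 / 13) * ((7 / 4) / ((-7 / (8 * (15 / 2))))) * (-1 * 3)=135 / 13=10.38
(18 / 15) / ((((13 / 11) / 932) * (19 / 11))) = 676632 / 1235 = 547.88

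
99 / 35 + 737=25894 / 35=739.83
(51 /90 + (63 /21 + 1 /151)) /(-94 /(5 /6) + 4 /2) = -0.03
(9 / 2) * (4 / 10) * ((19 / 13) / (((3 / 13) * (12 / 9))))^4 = 1172889 / 1280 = 916.32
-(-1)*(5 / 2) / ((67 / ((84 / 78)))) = 35 / 871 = 0.04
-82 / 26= -41 / 13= -3.15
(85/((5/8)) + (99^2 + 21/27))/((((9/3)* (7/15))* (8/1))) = 55900/63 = 887.30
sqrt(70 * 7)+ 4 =4+ 7 * sqrt(10) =26.14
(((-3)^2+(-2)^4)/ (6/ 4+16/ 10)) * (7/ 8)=875/ 124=7.06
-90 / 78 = -15 / 13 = -1.15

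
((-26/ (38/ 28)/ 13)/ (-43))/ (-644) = -0.00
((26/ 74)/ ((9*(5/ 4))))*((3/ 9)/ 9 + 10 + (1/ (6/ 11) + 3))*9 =20878/ 4995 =4.18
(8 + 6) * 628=8792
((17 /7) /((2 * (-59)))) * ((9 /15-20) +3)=697 /2065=0.34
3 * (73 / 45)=73 / 15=4.87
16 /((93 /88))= 1408 /93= 15.14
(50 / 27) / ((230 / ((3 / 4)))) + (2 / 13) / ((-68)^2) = 37777 / 6221592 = 0.01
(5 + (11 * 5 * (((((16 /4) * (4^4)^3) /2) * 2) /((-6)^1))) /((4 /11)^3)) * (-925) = 35501965298125 /3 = 11833988432708.33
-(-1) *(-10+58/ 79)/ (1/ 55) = -40260/ 79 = -509.62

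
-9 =-9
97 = 97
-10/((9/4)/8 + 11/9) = -2880/433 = -6.65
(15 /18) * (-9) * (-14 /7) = 15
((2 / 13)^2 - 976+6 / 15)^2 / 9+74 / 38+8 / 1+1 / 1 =12913218088636 / 122098275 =105760.86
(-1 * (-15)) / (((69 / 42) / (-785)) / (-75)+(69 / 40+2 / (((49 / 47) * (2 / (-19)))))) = -346185000 / 380791081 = -0.91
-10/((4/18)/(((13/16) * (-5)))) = 182.81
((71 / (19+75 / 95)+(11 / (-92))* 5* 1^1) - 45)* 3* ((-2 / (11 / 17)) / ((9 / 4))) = 2058717 / 11891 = 173.13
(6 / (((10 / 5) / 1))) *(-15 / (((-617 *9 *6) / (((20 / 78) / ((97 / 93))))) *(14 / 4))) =1550 / 16338777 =0.00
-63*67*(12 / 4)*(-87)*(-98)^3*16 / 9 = -1843365944448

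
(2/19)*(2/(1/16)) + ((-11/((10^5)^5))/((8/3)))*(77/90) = 153599999999999999999999983907/45600000000000000000000000000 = 3.37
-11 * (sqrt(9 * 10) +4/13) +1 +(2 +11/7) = -103.17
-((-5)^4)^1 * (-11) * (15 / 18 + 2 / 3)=20625 / 2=10312.50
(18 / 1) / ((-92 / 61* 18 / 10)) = -305 / 46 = -6.63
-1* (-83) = 83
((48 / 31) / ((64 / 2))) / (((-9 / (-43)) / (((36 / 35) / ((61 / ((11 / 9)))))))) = 946 / 198555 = 0.00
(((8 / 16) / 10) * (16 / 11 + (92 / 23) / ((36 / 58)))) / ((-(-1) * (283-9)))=391 / 271260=0.00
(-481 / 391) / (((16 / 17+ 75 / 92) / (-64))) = 123136 / 2747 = 44.83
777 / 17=45.71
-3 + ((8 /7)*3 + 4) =31 /7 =4.43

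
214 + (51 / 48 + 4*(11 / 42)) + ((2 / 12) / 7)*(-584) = 22647 / 112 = 202.21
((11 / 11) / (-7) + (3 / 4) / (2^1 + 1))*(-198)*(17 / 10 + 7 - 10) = 3861 / 140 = 27.58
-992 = -992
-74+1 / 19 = -1405 / 19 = -73.95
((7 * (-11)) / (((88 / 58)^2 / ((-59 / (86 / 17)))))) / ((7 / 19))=16026937 / 15136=1058.86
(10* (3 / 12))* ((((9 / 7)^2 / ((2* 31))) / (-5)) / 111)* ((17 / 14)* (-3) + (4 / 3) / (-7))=207 / 449624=0.00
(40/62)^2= 400/961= 0.42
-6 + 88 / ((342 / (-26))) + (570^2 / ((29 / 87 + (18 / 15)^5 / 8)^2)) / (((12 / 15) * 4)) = 6103456428208295 / 24961677804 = 244513.07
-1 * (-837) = 837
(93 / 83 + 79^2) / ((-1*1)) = -518096 / 83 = -6242.12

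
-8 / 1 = -8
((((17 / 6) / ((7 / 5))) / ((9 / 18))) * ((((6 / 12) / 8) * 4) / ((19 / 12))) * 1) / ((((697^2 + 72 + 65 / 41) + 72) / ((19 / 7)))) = 3485 / 976282762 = 0.00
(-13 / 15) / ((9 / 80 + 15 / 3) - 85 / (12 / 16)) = 0.01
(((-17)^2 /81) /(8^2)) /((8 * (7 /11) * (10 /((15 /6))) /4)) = 3179 /290304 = 0.01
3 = 3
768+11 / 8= 6155 / 8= 769.38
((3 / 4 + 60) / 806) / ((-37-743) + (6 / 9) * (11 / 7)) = -5103 / 52738192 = -0.00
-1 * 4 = -4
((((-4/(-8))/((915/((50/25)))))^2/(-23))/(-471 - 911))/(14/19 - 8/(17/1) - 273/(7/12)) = -323/4020492849990300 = -0.00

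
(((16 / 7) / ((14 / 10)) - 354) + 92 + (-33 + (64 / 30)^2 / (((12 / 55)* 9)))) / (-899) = 17327641 / 53521965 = 0.32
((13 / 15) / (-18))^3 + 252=4960113803 / 19683000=252.00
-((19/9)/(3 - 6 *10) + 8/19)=-197/513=-0.38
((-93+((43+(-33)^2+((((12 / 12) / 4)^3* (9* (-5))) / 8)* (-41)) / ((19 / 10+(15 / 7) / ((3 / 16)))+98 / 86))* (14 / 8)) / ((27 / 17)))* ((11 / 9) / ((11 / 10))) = 168138172495 / 5418192384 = 31.03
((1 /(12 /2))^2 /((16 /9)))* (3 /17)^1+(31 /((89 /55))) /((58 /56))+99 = 329953535 /2808128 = 117.50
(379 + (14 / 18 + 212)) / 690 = 2663 / 3105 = 0.86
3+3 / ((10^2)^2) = 3.00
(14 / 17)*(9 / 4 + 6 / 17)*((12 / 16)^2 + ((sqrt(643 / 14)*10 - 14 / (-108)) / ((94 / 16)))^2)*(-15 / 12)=-7109909150545 / 19856824704 - 82600*sqrt(9002) / 5745609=-359.42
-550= -550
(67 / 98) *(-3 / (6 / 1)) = -67 / 196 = -0.34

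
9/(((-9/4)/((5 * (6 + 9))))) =-300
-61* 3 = -183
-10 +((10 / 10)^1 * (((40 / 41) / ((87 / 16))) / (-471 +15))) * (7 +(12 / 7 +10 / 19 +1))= -90174410 / 9013809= -10.00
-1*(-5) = 5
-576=-576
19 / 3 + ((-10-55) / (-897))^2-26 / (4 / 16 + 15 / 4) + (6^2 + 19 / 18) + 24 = 32213 / 529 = 60.89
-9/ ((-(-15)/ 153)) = -459/ 5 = -91.80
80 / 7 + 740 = 5260 / 7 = 751.43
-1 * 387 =-387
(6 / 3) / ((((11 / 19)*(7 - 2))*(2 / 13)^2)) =3211 / 110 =29.19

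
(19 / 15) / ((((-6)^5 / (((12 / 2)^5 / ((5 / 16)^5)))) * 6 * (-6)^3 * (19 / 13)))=851968 / 3796875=0.22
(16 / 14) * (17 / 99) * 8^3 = 69632 / 693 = 100.48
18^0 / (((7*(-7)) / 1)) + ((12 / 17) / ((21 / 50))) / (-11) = -1587 / 9163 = -0.17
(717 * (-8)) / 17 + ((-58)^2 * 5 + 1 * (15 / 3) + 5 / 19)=5325576 / 323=16487.85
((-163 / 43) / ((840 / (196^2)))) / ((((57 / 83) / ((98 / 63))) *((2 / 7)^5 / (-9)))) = 545943949103 / 294120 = 1856194.58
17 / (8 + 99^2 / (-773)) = -13141 / 3617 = -3.63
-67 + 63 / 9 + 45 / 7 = -375 / 7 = -53.57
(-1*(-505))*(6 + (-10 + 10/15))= -5050/3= -1683.33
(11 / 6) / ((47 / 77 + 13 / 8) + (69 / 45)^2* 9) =84700 / 1080867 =0.08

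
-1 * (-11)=11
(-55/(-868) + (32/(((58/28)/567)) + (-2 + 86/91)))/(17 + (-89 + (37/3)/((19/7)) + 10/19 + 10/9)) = -490084642773/3683041180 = -133.07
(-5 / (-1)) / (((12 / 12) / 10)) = 50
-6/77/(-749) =6/57673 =0.00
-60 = -60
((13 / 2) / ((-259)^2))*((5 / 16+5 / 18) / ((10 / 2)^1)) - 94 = -1816016611 / 19319328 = -94.00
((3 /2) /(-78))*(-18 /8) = 9 /208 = 0.04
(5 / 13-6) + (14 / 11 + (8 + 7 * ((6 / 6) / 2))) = 2047 / 286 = 7.16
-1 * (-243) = 243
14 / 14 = 1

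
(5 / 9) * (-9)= -5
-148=-148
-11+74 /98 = -502 /49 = -10.24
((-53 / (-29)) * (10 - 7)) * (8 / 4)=318 / 29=10.97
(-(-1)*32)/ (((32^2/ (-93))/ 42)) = -1953/ 16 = -122.06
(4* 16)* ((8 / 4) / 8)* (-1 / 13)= -16 / 13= -1.23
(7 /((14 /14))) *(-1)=-7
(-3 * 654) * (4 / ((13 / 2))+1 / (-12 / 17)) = 40875 / 26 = 1572.12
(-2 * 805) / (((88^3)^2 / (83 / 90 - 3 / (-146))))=-498617 / 152556742508544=-0.00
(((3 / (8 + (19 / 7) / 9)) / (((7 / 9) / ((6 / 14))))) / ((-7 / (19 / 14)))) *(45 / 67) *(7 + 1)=-2493180 / 12019063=-0.21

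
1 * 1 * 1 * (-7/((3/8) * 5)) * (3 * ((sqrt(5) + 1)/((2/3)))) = -84 * sqrt(5)/5 - 84/5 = -54.37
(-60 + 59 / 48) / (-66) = 2821 / 3168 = 0.89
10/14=5/7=0.71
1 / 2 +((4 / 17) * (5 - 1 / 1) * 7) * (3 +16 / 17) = 15297 / 578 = 26.47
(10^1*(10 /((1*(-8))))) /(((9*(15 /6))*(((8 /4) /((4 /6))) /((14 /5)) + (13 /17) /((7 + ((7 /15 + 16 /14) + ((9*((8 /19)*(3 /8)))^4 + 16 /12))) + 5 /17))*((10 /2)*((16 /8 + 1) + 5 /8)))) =-31079792968 /1140572209365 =-0.03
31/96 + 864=82975/96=864.32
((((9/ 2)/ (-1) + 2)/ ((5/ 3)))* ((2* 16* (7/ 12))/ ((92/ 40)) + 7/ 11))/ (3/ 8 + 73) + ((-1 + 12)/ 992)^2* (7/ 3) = -78319857007/ 438432986112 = -0.18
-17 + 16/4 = -13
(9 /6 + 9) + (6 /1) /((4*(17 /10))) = 11.38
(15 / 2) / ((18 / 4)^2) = 10 / 27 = 0.37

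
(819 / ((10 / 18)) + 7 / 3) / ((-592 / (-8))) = 11074 / 555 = 19.95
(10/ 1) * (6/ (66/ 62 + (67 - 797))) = -0.08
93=93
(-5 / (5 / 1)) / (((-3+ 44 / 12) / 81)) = -243 / 2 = -121.50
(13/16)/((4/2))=13/32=0.41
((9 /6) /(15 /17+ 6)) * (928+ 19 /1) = 16099 /78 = 206.40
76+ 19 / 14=1083 / 14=77.36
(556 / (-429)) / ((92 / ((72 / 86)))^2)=-15012 / 139871303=-0.00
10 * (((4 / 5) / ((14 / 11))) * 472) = 20768 / 7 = 2966.86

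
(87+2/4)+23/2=99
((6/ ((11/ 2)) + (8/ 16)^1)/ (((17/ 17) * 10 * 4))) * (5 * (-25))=-875/ 176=-4.97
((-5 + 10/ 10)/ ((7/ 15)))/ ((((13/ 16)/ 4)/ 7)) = -3840/ 13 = -295.38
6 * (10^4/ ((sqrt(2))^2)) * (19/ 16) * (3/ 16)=106875/ 16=6679.69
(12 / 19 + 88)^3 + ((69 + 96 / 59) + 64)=281813789773 / 404681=696385.03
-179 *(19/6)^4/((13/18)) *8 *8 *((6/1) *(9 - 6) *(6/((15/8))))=-5971829504/65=-91874300.06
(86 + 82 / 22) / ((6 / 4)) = 658 / 11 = 59.82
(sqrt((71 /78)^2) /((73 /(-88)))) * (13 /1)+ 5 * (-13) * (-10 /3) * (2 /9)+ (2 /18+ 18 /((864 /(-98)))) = 503831 /15768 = 31.95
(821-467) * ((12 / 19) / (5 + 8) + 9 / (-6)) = -126909 / 247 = -513.80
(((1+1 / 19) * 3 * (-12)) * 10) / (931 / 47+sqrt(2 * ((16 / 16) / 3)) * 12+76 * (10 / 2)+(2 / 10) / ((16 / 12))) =-2544504048000 / 2683975110499+25447680000 * sqrt(6) / 2683975110499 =-0.92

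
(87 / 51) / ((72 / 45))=145 / 136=1.07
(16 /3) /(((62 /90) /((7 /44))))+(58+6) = 22244 /341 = 65.23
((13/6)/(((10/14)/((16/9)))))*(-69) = -16744/45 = -372.09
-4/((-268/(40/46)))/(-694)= -10/534727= -0.00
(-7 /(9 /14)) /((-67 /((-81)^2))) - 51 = 68025 /67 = 1015.30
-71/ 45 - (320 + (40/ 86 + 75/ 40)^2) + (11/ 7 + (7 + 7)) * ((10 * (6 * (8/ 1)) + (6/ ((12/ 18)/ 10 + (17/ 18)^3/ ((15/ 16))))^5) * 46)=10924331680657568364171539344643/ 1562674788413895296427840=6990790.25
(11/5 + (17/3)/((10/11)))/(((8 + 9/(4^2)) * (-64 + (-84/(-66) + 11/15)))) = -22264/1401373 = -0.02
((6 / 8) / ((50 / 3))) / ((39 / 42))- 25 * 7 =-227437 / 1300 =-174.95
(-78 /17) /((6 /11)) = -143 /17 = -8.41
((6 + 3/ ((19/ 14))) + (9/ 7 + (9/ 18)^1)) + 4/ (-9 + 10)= 3723/ 266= 14.00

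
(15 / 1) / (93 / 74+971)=0.02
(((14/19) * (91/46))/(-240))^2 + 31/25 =545607025/439992576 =1.24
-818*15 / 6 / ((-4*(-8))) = -2045 / 32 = -63.91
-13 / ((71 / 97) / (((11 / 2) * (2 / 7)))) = -13871 / 497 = -27.91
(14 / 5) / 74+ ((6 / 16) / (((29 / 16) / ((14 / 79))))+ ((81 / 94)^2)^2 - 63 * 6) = -12487640122462453 / 33090873546160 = -377.37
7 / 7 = 1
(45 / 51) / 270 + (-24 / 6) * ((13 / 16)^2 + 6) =-260833 / 9792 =-26.64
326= 326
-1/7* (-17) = 17/7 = 2.43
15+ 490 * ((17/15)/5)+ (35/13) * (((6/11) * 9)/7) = 274463/2145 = 127.95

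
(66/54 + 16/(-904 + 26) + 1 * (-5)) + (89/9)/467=-2321665/615039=-3.77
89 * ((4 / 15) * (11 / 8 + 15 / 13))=23407 / 390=60.02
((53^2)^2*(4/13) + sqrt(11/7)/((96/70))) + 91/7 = 2427854.22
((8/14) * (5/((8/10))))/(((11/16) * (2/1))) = 200/77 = 2.60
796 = 796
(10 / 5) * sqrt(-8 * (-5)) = 4 * sqrt(10) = 12.65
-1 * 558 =-558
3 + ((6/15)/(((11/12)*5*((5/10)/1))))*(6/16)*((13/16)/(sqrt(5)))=117*sqrt(5)/11000 + 3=3.02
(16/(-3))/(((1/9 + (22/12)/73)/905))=-6342240/179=-35431.51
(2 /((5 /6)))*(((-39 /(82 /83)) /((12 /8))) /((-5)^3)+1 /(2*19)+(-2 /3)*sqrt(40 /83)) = -0.54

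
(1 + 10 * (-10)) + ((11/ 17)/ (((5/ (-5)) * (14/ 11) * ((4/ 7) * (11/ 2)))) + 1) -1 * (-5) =-6335/ 68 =-93.16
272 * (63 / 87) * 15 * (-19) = -1627920 / 29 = -56135.17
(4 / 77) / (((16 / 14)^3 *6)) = 49 / 8448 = 0.01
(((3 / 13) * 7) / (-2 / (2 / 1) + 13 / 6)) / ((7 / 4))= 0.79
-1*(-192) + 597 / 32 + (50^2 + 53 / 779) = 67572935 / 24928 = 2710.72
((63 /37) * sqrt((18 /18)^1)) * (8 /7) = 72 /37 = 1.95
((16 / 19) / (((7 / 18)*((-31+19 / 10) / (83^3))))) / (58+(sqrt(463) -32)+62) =-16101521920 / 31310727+182971840*sqrt(463) / 31310727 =-388.51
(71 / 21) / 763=71 / 16023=0.00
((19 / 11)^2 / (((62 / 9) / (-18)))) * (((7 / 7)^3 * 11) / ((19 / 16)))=-24624 / 341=-72.21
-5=-5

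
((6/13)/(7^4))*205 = 1230/31213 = 0.04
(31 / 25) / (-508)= -31 / 12700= -0.00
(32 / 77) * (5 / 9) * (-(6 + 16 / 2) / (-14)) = 160 / 693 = 0.23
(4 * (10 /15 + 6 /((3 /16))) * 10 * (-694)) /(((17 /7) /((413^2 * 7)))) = -22737448102880 /51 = -445832315742.75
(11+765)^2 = 602176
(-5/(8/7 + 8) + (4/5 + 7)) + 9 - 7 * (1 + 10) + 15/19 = -364541/6080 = -59.96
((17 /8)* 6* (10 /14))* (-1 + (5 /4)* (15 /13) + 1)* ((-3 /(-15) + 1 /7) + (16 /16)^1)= 179775 /10192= 17.64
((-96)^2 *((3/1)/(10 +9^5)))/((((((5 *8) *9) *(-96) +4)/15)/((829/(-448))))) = 1342980/3571474907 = 0.00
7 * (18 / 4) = 63 / 2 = 31.50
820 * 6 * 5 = 24600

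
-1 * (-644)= 644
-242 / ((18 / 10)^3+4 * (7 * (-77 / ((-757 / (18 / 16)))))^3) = -1679666216096000 / 54747906035391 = -30.68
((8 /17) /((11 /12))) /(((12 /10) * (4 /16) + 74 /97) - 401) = -31040 /24181531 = -0.00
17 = 17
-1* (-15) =15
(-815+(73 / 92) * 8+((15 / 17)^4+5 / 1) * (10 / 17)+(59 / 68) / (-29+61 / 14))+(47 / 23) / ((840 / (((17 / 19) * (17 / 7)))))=-2938370580314581 / 3648407752920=-805.38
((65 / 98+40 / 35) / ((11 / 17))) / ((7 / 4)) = 6018 / 3773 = 1.60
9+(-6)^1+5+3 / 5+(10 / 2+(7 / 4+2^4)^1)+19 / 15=1957 / 60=32.62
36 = 36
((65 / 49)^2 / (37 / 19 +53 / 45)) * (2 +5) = 3612375 / 916496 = 3.94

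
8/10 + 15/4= 91/20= 4.55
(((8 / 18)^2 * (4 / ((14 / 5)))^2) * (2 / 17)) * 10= 32000 / 67473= 0.47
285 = 285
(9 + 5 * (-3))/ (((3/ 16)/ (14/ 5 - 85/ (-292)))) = -36104/ 365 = -98.92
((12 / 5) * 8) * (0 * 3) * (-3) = 0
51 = 51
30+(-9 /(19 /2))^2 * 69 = 91.93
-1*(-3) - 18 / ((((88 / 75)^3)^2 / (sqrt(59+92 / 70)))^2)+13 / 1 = -108286217695078850866638139 / 754849045375883512119296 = -143.45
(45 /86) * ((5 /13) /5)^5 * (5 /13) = 225 /415105574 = 0.00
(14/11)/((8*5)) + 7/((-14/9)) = -983/220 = -4.47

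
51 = 51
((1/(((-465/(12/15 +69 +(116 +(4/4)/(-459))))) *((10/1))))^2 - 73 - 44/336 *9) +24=-40001271877415273/797203736437500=-50.18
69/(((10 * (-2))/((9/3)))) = -207/20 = -10.35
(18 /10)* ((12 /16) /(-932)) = -27 /18640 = -0.00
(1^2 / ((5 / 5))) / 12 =1 / 12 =0.08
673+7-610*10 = -5420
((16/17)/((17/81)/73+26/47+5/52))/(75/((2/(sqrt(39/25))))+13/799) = -43469726976/4061633282753417+20037872223360 * sqrt(39)/4061633282753417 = 0.03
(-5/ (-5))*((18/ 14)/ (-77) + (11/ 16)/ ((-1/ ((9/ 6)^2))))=-53937/ 34496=-1.56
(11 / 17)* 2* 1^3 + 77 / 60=2629 / 1020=2.58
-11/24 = -0.46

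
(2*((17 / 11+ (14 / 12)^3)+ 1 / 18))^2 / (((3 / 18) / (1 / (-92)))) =-57410929 / 21640608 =-2.65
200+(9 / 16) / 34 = 108809 / 544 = 200.02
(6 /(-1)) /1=-6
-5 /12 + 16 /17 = 107 /204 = 0.52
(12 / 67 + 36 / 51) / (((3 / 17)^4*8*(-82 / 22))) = -756602 / 24723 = -30.60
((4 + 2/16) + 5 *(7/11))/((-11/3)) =-1929/968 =-1.99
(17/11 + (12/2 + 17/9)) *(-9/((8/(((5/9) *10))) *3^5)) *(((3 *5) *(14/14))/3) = -58375/48114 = -1.21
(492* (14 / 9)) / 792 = 287 / 297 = 0.97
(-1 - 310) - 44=-355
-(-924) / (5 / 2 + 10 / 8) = 1232 / 5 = 246.40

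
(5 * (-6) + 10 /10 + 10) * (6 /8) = -57 /4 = -14.25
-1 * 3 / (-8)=3 / 8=0.38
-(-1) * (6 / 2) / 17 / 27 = 1 / 153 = 0.01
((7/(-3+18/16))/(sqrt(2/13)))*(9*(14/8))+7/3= 7/3- 147*sqrt(26)/5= -147.58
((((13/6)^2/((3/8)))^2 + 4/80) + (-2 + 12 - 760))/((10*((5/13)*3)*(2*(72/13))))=-1461747079/314928000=-4.64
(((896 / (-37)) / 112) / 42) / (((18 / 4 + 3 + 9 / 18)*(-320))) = 1 / 497280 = 0.00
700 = 700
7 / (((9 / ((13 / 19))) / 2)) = 182 / 171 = 1.06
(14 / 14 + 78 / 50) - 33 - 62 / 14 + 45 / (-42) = -1797 / 50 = -35.94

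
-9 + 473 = 464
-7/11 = -0.64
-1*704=-704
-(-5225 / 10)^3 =142645765.62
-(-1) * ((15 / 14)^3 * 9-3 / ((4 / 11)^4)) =-14093589 / 87808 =-160.50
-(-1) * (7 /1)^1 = 7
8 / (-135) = -8 / 135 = -0.06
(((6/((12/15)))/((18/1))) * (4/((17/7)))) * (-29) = -1015/51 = -19.90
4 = 4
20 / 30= 2 / 3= 0.67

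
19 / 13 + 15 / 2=233 / 26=8.96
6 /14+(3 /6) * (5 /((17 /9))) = 1.75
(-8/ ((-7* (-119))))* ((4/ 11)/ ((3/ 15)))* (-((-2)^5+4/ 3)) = -14720/ 27489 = -0.54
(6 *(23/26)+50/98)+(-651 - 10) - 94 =-477229/637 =-749.18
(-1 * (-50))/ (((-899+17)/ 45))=-125/ 49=-2.55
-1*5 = -5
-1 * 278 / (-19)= 278 / 19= 14.63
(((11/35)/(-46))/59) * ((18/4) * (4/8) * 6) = -0.00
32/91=0.35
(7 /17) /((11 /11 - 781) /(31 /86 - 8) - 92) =219 /5372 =0.04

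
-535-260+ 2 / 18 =-7154 / 9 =-794.89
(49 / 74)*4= 2.65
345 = 345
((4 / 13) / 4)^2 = 1 / 169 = 0.01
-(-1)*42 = 42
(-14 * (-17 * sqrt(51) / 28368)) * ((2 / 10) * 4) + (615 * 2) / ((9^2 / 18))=119 * sqrt(51) / 17730 + 820 / 3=273.38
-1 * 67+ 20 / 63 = -4201 / 63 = -66.68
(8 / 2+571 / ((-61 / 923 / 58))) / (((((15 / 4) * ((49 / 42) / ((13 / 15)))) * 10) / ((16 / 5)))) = -726637184 / 22875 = -31765.56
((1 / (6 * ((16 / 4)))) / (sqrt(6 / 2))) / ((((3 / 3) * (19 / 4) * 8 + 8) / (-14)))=-7 * sqrt(3) / 1656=-0.01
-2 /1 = -2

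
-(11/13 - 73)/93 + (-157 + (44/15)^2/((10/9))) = -22439063/151125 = -148.48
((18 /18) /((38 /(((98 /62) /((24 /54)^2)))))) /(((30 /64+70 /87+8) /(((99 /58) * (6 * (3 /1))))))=964467 /1382383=0.70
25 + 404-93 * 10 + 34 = -467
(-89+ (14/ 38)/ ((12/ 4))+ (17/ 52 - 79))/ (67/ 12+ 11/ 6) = -496619/ 21983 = -22.59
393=393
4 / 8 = 1 / 2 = 0.50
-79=-79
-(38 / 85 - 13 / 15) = 107 / 255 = 0.42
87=87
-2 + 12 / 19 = -26 / 19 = -1.37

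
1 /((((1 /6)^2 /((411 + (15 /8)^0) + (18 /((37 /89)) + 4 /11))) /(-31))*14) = -103483332 /2849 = -36322.69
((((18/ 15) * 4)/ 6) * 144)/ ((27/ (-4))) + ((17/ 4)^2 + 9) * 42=134347/ 120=1119.56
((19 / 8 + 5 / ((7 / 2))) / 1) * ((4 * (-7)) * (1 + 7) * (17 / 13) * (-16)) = 231744 / 13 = 17826.46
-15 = -15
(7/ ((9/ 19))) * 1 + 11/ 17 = 2360/ 153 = 15.42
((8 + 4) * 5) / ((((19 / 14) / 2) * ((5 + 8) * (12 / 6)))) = 840 / 247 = 3.40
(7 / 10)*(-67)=-469 / 10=-46.90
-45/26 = -1.73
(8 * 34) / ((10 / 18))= 2448 / 5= 489.60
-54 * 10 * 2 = -1080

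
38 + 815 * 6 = 4928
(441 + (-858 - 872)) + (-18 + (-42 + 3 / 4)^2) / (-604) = -12483833 / 9664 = -1291.79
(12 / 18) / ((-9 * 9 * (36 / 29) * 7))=-29 / 30618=-0.00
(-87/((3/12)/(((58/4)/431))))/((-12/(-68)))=-28594/431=-66.34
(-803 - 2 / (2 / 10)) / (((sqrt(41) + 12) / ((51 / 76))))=-124389 / 1957 + 41463 * sqrt(41) / 7828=-29.65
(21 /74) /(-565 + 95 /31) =-651 /1289080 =-0.00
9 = 9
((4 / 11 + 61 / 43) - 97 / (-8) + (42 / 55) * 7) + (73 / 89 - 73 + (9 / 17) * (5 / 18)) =-1510878767 / 28625960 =-52.78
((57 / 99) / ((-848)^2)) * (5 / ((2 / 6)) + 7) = 19 / 1078656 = 0.00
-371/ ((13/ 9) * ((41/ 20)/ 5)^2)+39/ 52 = -133494441/ 87412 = -1527.19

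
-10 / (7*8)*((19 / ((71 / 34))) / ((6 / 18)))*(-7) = 4845 / 142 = 34.12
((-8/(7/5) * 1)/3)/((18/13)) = -260/189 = -1.38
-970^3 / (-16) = 114084125 / 2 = 57042062.50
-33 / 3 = -11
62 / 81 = 0.77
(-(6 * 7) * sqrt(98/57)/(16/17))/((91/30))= -1785 * sqrt(114)/988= -19.29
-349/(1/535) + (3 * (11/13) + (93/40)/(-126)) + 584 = -4065046003/21840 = -186128.48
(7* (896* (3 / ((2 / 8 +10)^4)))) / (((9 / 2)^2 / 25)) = 160563200 / 76295547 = 2.10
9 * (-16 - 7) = -207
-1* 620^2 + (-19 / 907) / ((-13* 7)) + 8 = -31726562485 / 82537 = -384392.00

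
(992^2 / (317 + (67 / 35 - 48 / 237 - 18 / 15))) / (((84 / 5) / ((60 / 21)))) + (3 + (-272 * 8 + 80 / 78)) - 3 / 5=-397556828 / 241605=-1645.48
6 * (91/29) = 546/29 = 18.83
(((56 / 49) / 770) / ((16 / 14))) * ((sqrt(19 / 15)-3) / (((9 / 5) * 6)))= -1 / 2772+ sqrt(285) / 124740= -0.00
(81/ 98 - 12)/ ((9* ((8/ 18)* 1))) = -1095/ 392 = -2.79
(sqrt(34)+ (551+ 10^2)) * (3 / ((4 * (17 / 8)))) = 6 * sqrt(34) / 17+ 3906 / 17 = 231.82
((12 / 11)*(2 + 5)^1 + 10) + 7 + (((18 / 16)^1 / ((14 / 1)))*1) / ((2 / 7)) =8771 / 352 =24.92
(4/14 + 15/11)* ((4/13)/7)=508/7007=0.07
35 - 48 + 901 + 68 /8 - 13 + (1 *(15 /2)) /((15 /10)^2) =5321 /6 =886.83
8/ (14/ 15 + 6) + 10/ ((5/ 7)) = 197/ 13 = 15.15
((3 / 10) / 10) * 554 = 831 / 50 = 16.62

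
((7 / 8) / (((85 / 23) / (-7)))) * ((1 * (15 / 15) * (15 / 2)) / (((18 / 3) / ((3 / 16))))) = -0.39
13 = 13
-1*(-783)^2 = -613089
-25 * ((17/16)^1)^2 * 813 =-5873925/256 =-22945.02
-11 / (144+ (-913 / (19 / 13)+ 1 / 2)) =418 / 18247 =0.02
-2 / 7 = -0.29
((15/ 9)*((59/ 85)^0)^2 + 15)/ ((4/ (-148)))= -1850/ 3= -616.67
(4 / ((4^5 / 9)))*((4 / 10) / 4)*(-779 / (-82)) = 171 / 5120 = 0.03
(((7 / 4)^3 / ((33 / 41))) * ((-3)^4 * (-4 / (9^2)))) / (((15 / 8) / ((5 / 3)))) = -23.68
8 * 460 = 3680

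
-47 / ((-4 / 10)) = 235 / 2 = 117.50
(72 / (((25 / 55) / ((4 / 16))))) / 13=198 / 65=3.05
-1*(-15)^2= -225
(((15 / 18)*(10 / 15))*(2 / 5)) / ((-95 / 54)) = -12 / 95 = -0.13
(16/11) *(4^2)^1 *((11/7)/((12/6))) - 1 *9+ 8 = 121/7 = 17.29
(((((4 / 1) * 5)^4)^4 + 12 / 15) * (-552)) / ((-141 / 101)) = 60896051200000000000074336 / 235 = 259132132765957446808827.00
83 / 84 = 0.99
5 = 5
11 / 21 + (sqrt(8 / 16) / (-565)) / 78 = 11 / 21 -sqrt(2) / 88140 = 0.52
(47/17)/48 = 47/816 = 0.06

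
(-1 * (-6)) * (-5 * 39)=-1170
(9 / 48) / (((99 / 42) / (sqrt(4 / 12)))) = 7 * sqrt(3) / 264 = 0.05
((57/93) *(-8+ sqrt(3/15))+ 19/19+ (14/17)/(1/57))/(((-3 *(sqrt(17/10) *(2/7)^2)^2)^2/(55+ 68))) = 22453899895 *sqrt(5)/1720128+ 134020237768025/29242176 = 4612303.18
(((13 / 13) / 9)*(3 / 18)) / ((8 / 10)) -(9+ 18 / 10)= -11639 / 1080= -10.78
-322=-322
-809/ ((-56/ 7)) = 809/ 8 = 101.12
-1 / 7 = -0.14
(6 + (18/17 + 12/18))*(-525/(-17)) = 68950/289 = 238.58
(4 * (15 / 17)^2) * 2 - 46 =-11494 / 289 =-39.77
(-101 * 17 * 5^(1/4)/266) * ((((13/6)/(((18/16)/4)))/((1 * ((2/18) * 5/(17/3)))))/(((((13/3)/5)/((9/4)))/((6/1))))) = -1050804 * 5^(1/4)/133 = -11814.42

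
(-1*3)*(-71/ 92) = 213/ 92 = 2.32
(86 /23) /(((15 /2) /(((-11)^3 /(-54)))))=114466 /9315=12.29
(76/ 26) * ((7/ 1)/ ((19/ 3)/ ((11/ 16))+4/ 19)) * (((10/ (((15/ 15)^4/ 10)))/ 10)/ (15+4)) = 3135/ 2743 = 1.14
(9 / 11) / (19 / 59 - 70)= -531 / 45221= -0.01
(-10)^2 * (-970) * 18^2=-31428000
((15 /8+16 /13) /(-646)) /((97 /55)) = -55 /20176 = -0.00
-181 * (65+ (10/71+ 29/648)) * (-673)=365324373967/46008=7940453.27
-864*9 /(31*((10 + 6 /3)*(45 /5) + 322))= -3888 /6665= -0.58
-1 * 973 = -973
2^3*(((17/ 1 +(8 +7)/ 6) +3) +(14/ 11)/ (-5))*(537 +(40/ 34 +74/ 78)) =699724544/ 7293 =95944.68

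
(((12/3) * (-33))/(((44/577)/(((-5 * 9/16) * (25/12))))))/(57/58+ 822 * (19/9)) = 56473875/9667808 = 5.84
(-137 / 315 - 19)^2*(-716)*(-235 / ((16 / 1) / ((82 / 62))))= 3231925973693 / 615195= 5253498.44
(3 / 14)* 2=3 / 7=0.43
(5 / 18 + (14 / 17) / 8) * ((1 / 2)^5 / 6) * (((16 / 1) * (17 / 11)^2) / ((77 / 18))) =3961 / 223608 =0.02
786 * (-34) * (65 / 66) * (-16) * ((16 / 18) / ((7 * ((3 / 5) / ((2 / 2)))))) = 185286400 / 2079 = 89122.85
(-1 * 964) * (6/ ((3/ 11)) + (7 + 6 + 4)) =-37596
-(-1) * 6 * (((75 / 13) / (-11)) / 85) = -0.04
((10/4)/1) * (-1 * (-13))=65/2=32.50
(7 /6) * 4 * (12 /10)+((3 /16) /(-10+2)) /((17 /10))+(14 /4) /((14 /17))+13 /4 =13.09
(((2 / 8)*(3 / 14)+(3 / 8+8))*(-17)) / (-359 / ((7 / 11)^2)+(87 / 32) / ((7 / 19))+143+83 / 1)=224672 / 1024109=0.22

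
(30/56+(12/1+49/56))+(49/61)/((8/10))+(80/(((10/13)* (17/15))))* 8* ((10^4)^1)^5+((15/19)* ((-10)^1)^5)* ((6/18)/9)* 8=729001727999999999767855143587/9930312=73411764705882352917799.07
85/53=1.60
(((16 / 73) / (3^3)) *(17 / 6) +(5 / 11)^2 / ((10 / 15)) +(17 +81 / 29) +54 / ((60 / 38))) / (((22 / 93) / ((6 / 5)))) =349430522819 / 1267977150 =275.58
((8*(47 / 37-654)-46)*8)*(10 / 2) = -7796400 / 37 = -210713.51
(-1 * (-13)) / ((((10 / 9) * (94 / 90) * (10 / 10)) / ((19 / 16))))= 20007 / 1504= 13.30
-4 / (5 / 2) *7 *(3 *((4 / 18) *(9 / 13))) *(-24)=8064 / 65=124.06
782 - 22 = 760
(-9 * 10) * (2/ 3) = -60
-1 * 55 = -55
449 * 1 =449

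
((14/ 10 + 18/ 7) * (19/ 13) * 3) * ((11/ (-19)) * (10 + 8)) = -82566/ 455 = -181.46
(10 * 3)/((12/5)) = 25/2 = 12.50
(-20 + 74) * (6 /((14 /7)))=162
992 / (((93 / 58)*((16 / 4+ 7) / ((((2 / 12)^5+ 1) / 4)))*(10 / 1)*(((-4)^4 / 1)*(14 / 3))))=2929 / 2488320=0.00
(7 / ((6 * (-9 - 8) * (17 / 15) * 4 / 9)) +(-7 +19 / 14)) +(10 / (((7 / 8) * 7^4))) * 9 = -222898489 / 38857784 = -5.74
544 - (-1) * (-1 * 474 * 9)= -3722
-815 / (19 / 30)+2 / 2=-24431 / 19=-1285.84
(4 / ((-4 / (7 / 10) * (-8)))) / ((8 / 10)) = 7 / 64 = 0.11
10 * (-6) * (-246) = 14760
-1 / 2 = -0.50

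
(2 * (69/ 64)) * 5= 10.78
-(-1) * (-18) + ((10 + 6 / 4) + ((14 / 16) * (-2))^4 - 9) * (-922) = -10970.35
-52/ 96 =-0.54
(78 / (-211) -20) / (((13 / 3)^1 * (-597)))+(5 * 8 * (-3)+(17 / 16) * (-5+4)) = -1057256241 / 8733712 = -121.05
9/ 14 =0.64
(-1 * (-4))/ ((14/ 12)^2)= 144/ 49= 2.94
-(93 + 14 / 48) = -2239 / 24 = -93.29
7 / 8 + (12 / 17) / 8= 131 / 136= 0.96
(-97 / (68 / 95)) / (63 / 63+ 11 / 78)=-359385 / 3026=-118.77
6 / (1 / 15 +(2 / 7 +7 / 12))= 840 / 131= 6.41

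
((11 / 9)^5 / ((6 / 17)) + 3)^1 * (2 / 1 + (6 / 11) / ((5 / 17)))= 402879394 / 9743085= 41.35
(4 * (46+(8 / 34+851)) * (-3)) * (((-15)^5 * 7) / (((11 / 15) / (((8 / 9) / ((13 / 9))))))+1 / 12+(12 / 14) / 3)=116754078840493 / 2431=48027181752.57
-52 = -52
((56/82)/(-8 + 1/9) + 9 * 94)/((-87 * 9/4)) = -364808/84419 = -4.32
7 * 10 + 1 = 71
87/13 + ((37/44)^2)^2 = 350448445/48725248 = 7.19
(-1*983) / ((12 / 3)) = -983 / 4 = -245.75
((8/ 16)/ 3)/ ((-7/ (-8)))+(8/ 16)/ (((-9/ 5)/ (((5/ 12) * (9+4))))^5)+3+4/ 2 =-24313645686067/ 205705930752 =-118.20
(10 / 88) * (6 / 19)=15 / 418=0.04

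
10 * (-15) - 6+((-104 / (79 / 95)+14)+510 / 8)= -64247 / 316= -203.31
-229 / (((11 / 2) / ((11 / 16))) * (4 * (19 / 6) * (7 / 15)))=-10305 / 2128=-4.84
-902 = -902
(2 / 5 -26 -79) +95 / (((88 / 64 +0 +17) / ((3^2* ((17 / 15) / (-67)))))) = -1729929 / 16415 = -105.39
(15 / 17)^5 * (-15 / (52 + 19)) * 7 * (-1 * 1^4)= 79734375 / 100809847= 0.79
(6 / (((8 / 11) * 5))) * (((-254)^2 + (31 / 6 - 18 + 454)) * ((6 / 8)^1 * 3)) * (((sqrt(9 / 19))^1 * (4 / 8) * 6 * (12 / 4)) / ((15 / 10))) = 347261013 * sqrt(19) / 1520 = 995839.25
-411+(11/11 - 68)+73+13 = -392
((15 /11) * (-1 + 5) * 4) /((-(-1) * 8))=30 /11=2.73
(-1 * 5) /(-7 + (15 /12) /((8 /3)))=0.77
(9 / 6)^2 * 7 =63 / 4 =15.75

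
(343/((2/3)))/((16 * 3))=10.72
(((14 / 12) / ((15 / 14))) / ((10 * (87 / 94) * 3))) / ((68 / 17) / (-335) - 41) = -154301 / 161364555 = -0.00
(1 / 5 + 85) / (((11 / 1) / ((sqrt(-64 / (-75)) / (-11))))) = -1136*sqrt(3) / 3025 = -0.65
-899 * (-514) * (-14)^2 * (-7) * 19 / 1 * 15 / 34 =-90342433860 / 17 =-5314260815.29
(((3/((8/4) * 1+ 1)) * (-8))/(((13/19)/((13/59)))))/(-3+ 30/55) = 1672/1593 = 1.05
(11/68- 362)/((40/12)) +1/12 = -44255/408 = -108.47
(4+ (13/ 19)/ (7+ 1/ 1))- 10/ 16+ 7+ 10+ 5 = 1935/ 76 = 25.46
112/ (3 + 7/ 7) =28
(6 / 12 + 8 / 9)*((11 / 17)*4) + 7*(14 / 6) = 3049 / 153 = 19.93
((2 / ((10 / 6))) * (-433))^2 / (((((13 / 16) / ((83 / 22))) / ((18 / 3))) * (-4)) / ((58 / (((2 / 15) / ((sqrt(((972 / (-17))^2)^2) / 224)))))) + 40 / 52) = 224482654046797848 / 639570439715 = 350989.73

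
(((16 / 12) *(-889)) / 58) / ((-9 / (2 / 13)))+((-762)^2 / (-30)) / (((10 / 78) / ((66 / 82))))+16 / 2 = -121502.03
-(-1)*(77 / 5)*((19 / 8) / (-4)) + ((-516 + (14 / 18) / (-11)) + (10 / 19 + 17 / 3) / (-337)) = -53270962831 / 101423520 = -525.23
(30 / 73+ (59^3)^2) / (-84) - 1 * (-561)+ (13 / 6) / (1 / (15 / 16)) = -24633404026523 / 49056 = -502148646.99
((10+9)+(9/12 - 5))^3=205379/64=3209.05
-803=-803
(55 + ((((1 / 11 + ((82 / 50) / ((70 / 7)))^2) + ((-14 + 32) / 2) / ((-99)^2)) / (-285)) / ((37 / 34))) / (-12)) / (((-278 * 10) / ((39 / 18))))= -3079016563939589 / 71829323775000000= -0.04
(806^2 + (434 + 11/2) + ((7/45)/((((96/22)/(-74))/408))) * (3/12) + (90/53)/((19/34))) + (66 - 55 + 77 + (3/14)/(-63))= 5772220293961/8881740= 649897.46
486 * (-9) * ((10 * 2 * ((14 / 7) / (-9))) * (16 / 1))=311040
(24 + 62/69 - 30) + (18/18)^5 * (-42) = -3250/69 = -47.10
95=95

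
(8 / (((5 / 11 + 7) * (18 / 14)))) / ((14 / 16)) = 352 / 369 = 0.95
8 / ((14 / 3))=12 / 7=1.71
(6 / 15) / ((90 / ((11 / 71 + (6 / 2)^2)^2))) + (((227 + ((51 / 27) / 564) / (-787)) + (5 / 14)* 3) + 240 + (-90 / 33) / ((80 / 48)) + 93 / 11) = 736948191832649 / 1550614241484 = 475.26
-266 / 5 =-53.20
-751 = -751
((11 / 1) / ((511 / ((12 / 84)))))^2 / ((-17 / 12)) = -0.00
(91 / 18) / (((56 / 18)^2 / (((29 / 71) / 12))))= 0.02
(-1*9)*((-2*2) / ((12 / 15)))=45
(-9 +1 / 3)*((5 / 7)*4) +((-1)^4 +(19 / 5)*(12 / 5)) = -7687 / 525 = -14.64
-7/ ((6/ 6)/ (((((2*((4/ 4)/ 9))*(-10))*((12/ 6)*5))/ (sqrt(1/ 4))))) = 2800/ 9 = 311.11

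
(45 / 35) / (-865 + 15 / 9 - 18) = -27 / 18508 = -0.00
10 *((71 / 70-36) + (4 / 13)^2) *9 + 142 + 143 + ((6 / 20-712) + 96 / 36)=-126494413 / 35490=-3564.23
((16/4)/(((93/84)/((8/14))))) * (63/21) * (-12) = -2304/31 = -74.32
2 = 2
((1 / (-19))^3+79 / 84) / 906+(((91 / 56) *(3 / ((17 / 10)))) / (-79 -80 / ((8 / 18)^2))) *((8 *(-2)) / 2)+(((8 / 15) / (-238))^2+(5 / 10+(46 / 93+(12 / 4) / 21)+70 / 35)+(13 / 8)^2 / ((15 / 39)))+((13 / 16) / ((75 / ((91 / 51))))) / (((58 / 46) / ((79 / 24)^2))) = 10.22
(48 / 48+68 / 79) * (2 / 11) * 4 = 1176 / 869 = 1.35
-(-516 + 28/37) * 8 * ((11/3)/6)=2518.97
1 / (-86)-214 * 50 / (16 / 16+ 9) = -1070.01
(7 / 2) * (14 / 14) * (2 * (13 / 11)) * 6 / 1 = 546 / 11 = 49.64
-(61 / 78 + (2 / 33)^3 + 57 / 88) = -5344555 / 3737448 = -1.43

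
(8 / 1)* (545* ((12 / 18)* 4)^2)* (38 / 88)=1325440 / 99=13388.28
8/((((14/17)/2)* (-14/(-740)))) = 50320/49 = 1026.94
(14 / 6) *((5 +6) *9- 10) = 623 / 3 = 207.67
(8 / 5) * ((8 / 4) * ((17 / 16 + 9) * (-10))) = -322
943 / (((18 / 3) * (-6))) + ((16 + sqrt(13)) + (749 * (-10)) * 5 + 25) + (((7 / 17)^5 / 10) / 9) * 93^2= -9567181390609 / 255574260 + sqrt(13)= -37430.45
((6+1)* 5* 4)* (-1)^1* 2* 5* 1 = -1400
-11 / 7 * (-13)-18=17 / 7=2.43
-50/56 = -25/28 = -0.89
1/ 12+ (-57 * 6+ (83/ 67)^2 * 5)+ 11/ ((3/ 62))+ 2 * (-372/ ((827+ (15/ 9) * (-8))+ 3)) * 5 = -1471080263/ 13197660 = -111.47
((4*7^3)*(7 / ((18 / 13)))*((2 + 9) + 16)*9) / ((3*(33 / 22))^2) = 249704 / 3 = 83234.67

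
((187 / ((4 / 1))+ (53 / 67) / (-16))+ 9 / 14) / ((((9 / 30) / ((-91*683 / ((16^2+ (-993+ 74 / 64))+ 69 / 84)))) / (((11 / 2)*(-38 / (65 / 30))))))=-2839928725480 / 2206243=-1287223.90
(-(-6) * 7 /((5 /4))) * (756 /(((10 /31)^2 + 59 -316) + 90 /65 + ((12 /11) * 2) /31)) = -17453820384 /175517305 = -99.44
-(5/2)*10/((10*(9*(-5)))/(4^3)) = 32/9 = 3.56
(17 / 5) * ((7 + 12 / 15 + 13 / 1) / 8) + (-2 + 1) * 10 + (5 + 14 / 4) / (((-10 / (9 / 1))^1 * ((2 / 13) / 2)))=-100.61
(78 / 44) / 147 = 13 / 1078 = 0.01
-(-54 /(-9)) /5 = -6 /5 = -1.20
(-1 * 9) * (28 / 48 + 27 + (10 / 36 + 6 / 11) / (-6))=-16303 / 66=-247.02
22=22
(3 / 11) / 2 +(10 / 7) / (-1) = -199 / 154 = -1.29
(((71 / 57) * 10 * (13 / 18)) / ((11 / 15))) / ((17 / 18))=46150 / 3553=12.99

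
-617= -617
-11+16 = 5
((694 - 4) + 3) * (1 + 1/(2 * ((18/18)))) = 2079/2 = 1039.50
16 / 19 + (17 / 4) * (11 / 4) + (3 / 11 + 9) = 72907 / 3344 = 21.80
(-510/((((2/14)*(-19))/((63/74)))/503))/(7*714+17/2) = 6654690/414067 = 16.07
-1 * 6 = -6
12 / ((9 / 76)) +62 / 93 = 102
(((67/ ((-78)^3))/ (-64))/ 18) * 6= 67/ 91113984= 0.00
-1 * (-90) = 90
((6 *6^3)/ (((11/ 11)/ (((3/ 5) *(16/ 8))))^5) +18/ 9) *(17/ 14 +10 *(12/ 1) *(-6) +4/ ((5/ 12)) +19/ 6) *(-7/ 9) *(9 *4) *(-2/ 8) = -15947585.81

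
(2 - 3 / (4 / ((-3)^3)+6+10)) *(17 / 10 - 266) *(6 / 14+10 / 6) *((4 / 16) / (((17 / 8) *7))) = -1502105 / 89131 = -16.85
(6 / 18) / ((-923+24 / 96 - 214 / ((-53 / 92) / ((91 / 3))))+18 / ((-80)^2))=169600 / 5263651831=0.00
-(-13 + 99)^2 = -7396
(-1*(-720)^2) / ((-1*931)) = 518400 / 931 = 556.82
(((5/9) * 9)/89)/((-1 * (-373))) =5/33197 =0.00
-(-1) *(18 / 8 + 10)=49 / 4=12.25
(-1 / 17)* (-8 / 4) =2 / 17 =0.12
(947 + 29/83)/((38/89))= 3499035/1577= 2218.79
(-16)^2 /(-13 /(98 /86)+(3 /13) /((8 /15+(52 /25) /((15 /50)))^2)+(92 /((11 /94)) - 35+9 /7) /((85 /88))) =709689344 /2128017875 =0.33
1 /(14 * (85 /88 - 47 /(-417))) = 18348 /277067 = 0.07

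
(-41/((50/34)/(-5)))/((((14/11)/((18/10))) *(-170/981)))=-3981879/3500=-1137.68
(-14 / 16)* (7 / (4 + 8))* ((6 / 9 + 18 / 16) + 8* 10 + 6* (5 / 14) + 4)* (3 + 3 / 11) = -9401 / 64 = -146.89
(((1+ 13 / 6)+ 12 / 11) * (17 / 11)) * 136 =324836 / 363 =894.87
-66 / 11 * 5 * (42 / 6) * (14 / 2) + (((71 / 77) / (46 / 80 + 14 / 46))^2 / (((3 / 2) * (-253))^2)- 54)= -6440081124980564 / 4225775037561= -1524.00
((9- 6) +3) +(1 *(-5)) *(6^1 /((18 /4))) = -2 /3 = -0.67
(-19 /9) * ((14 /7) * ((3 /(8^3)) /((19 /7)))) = -0.01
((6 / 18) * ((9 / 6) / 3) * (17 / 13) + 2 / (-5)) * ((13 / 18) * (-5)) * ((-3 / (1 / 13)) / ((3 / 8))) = -1846 / 27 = -68.37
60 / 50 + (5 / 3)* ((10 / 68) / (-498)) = 304651 / 253980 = 1.20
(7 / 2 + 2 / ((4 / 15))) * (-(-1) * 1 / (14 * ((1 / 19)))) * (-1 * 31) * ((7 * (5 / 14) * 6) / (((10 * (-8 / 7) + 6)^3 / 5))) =1253175 / 5776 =216.96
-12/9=-4/3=-1.33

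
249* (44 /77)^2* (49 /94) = 1992 /47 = 42.38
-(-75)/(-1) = -75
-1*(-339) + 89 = 428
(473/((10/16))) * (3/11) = 1032/5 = 206.40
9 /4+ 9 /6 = 15 /4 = 3.75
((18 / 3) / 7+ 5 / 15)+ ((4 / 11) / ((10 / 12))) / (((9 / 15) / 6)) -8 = -565 / 231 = -2.45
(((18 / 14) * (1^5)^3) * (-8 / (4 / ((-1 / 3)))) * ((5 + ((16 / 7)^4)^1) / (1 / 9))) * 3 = 12561642 / 16807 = 747.41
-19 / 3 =-6.33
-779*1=-779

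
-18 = -18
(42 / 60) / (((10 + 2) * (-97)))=-7 / 11640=-0.00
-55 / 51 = -1.08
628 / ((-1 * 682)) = -314 / 341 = -0.92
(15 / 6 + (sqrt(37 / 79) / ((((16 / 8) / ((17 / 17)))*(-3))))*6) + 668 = 1341 / 2 - sqrt(2923) / 79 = 669.82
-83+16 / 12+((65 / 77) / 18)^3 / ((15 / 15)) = -217437262615 / 2662500456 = -81.67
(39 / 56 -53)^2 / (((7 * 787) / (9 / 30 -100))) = -8553303877 / 172762240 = -49.51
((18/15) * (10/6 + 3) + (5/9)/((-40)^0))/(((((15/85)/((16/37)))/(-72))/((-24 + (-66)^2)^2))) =-20380863150.36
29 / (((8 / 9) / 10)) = 1305 / 4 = 326.25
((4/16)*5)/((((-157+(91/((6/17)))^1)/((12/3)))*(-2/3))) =-9/121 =-0.07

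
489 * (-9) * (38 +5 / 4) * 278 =-96043023 / 2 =-48021511.50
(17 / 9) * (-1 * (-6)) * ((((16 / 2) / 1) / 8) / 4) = 17 / 6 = 2.83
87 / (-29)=-3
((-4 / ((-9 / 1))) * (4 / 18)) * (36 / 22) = 16 / 99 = 0.16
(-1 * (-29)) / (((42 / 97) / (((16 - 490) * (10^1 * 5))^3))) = -6241134181500000 / 7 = -891590597357142.86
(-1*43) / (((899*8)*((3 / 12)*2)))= -43 / 3596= -0.01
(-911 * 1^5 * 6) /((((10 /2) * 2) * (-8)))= 2733 /40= 68.32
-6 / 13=-0.46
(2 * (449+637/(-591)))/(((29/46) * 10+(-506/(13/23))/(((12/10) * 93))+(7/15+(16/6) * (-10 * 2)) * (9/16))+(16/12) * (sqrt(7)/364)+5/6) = -1684827535032033712320/57590485013482974899-201541704126796800 * sqrt(7)/57590485013482974899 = -29.26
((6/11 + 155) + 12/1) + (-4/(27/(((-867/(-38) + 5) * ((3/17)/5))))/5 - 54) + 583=556812596/799425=696.52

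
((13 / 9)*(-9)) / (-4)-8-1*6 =-43 / 4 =-10.75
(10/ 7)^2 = 100/ 49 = 2.04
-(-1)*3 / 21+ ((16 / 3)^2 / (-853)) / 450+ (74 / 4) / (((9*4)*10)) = 37564579 / 193460400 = 0.19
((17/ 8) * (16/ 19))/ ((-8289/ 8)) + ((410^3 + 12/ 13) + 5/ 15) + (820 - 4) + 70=141109500293155/ 2047383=68921887.25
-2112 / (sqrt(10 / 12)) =-2112 * sqrt(30) / 5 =-2313.58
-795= -795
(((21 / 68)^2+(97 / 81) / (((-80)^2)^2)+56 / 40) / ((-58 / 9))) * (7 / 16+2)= -18639549292429 / 32955432960000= -0.57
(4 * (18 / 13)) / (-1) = -72 / 13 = -5.54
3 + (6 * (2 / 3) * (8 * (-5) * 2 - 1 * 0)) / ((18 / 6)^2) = -293 / 9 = -32.56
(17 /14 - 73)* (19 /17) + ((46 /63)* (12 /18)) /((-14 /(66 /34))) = -1203997 /14994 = -80.30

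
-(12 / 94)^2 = -36 / 2209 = -0.02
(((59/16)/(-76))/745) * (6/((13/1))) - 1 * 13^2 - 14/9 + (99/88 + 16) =-8131256413/52996320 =-153.43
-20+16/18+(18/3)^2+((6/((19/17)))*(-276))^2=7132870808/3249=2195404.99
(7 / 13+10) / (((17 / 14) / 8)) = 69.43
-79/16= -4.94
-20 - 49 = -69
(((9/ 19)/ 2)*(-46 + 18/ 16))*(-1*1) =3231/ 304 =10.63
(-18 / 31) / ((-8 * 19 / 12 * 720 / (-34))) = -51 / 23560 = -0.00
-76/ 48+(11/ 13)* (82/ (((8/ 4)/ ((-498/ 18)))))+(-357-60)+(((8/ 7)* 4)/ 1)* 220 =-135659/ 364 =-372.69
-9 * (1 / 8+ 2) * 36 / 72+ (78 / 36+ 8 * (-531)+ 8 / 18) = -612713 / 144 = -4254.95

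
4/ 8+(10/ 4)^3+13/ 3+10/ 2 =611/ 24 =25.46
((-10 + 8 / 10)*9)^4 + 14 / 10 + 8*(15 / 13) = 381895740983 / 8125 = 47002552.74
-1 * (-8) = 8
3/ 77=0.04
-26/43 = -0.60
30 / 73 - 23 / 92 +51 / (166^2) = 163753 / 1005794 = 0.16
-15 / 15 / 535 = -1 / 535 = -0.00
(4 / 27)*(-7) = -28 / 27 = -1.04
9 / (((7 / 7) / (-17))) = -153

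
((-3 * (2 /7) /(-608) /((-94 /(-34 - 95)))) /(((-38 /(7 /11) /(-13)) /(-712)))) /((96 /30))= -2238795 /23889536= -0.09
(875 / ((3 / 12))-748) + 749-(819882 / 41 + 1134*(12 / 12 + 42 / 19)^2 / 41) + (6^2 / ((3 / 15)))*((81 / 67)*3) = -15993978165 / 991667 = -16128.38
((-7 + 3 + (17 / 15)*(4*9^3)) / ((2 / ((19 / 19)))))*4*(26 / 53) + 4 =3242.52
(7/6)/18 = 7/108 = 0.06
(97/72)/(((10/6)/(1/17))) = 97/2040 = 0.05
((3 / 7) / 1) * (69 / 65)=207 / 455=0.45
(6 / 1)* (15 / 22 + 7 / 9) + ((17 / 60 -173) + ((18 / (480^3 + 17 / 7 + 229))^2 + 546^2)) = 1515581760809176913846 / 5086663464982275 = 297952.04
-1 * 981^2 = -962361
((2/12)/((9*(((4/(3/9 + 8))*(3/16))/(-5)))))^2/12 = 15625/177147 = 0.09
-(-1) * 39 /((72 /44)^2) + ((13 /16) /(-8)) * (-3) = 51389 /3456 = 14.87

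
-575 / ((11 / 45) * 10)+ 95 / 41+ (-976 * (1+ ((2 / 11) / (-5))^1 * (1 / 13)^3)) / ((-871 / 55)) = -295640351679 / 1726055474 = -171.28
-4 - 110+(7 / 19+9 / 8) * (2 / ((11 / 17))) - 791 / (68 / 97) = -4397627 / 3553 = -1237.72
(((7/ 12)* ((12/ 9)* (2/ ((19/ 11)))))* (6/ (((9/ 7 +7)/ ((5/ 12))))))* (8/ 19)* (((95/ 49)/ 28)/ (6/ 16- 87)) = -200/ 2186919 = -0.00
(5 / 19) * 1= 5 / 19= 0.26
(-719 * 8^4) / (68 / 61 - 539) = 179646464 / 32811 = 5475.19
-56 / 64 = -7 / 8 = -0.88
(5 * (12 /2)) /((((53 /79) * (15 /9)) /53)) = 1422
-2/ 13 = -0.15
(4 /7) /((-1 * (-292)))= 1 /511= 0.00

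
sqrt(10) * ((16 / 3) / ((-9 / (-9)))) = 16 * sqrt(10) / 3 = 16.87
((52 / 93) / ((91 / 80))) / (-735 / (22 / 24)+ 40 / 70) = -0.00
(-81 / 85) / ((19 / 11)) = -891 / 1615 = -0.55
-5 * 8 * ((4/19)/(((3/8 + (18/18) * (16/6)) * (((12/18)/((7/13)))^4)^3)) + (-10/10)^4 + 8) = -186241535226386206335/517031105038098352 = -360.21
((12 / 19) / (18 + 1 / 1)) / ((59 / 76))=48 / 1121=0.04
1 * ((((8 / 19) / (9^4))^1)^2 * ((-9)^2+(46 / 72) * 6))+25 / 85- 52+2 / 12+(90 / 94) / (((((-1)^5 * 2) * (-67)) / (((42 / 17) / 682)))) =-43861358356108413595 / 851029261838050779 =-51.54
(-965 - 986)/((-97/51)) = 99501/97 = 1025.78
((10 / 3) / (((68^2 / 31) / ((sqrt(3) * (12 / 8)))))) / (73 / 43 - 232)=-6665 * sqrt(3) / 45791472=-0.00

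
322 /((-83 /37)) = -11914 /83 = -143.54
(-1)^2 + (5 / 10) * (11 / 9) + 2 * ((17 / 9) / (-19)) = 161 / 114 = 1.41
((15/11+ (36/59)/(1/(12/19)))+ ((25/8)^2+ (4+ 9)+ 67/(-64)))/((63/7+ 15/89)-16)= -824156821/239911936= -3.44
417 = 417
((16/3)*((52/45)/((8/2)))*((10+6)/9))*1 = 3328/1215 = 2.74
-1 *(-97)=97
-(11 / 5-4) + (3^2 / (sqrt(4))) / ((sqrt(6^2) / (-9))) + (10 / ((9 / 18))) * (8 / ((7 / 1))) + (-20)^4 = 22402507 / 140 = 160017.91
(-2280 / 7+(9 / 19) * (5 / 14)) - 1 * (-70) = -67975 / 266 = -255.55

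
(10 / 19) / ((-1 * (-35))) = 2 / 133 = 0.02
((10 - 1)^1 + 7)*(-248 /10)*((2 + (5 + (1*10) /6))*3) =-51584 /5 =-10316.80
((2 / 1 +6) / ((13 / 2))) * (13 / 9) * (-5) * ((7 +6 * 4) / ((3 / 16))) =-1469.63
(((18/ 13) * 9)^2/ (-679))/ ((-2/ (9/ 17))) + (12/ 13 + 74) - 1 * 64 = 21426476/ 1950767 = 10.98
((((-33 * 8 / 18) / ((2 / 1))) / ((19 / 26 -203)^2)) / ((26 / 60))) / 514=-0.00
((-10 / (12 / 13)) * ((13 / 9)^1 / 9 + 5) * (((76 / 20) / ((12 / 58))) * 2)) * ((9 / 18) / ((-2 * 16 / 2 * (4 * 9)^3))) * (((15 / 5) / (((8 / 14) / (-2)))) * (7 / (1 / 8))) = -0.81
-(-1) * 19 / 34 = 19 / 34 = 0.56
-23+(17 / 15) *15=-6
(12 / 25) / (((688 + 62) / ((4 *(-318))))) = -2544 / 3125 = -0.81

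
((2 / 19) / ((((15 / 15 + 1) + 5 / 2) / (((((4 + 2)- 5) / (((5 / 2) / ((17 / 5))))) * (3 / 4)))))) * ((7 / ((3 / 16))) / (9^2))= 3808 / 346275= 0.01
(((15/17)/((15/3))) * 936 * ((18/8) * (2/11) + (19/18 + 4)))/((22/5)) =421980/2057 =205.14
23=23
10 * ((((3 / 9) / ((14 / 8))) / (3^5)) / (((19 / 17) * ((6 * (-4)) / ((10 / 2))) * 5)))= -85 / 290871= -0.00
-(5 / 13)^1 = -5 / 13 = -0.38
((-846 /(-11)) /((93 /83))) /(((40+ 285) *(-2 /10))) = -23406 /22165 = -1.06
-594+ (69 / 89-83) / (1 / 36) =-316314 / 89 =-3554.09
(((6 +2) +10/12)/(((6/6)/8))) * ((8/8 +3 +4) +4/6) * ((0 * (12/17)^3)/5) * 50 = 0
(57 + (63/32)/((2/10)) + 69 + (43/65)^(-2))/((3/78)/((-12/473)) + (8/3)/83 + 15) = 10.22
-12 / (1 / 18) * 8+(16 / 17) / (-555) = -1728.00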